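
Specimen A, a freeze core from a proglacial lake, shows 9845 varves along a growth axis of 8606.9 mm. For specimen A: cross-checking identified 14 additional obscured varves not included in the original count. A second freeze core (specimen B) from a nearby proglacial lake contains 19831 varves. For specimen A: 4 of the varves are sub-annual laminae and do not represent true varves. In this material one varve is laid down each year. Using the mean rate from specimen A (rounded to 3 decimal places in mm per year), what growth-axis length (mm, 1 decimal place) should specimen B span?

17312.5 mm

Specimen A: adjusted count: 9845 − 4 + 14 = 9855 varves.
A: Extension rate ≈ 8606.9 / 9855 = 0.873 mm/yr.
Length of B = 0.873 × 19831 = 17312.5 mm.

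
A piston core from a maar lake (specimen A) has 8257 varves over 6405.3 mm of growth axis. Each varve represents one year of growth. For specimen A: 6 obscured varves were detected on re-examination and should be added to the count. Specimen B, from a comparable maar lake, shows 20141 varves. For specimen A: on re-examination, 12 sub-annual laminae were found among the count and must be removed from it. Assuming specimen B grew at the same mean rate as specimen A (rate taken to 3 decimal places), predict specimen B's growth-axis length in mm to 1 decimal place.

15629.4 mm

Specimen A: correcting the raw count gives 8257 − 12 + 6 = 8251 true varves.
A: Mean rate = 6405.3 mm / 8251 years ≈ 0.776 mm/yr.
B's length ≈ 0.776 × 20141 = 15629.4 mm.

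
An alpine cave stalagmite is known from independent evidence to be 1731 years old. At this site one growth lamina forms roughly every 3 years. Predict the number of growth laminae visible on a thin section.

577 growth laminae

Expected growth laminae: 1731 / 3 = 577.
So 577 growth laminae should be present.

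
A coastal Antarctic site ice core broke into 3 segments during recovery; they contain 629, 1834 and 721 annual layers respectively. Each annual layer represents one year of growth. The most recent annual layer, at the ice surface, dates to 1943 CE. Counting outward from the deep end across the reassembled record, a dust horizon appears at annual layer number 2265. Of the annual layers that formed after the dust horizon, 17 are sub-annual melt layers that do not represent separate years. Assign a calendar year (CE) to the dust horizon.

1041 CE

Total annual layers = 629 + 1834 + 721 = 3184.
The dust horizon sits at annual layer 2265 from the deep end, so 3184 − 2265 = 919 annual layers formed after it.
Removing the 17 false annual layers leaves 919 − 17 = 902 true annual layers beyond the dust horizon.
The annual layer at the ice surface is 1943 CE, so the dust horizon dates to 1943 − 902 = 1041 CE.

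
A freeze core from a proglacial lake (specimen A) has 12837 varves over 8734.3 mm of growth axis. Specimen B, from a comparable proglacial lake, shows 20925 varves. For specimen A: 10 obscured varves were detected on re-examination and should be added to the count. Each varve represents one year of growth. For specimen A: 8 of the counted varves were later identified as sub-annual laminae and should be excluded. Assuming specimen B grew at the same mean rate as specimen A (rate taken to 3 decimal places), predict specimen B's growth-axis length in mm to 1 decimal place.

14229.0 mm

Specimen A: after corrections the count is 12837 − 8 + 10 = 12839 varves.
A: 8734.3 mm over 12839 years gives 8734.3 / 12839 ≈ 0.680 mm/yr.
Length of B = 0.680 × 20925 = 14229.0 mm.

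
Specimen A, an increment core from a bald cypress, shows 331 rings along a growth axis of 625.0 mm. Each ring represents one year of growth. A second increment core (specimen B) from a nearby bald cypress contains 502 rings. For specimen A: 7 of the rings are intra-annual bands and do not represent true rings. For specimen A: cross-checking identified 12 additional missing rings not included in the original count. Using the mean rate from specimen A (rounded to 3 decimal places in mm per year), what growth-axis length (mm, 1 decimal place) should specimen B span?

Specimen A: adjusted count: 331 − 7 + 12 = 336 rings.
A: Extension rate ≈ 625.0 / 336 = 1.860 mm per year.
For B, 1.860 mm/year × 502 years = 933.7 mm.

933.7 mm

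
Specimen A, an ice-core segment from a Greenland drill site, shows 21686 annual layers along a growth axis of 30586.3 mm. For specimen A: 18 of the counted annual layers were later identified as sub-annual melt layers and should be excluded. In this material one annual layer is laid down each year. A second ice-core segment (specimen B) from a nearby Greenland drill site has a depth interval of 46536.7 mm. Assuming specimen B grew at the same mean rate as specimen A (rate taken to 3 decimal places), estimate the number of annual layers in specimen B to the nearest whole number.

32958 annual layers

Specimen A: correcting the raw count gives 21686 − 18 = 21668 true annual layers.
A: Extension rate ≈ 30586.3 / 21668 = 1.412 mm/year.
Specimen B: 46536.7 mm / 1.412 mm per year = 32958.00 years ≈ 32958 annual layers.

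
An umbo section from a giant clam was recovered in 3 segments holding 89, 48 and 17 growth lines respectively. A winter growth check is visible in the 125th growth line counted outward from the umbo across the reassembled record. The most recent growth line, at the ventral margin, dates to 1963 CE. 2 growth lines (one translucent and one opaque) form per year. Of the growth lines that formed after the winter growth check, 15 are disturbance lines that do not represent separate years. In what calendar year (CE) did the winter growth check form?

1956 CE

Total growth lines = 89 + 48 + 17 = 154.
Between growth line 125 and the ventral margin there are 154 − 125 = 29 growth lines.
Excluding 15 false growth lines: 29 − 15 = 14.
Dividing by 2 growth lines per year: 14 / 2 = 7 years.
The growth line at the ventral margin is 1963 CE, so the winter growth check dates to 1963 − 7 = 1956 CE.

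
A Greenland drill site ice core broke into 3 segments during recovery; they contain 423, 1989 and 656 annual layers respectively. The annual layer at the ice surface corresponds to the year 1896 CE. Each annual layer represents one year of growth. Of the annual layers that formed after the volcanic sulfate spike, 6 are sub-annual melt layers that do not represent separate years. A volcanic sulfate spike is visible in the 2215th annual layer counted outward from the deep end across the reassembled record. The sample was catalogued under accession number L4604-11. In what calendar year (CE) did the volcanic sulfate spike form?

Total annual layers = 423 + 1989 + 656 = 3068.
The volcanic sulfate spike sits at annual layer 2215 from the deep end, so 3068 − 2215 = 853 annual layers formed after it.
Excluding 6 false annual layers: 853 − 6 = 847.
Counting back 847 years from 1896 CE places the volcanic sulfate spike in 1896 − 847 = 1049 CE.

1049 CE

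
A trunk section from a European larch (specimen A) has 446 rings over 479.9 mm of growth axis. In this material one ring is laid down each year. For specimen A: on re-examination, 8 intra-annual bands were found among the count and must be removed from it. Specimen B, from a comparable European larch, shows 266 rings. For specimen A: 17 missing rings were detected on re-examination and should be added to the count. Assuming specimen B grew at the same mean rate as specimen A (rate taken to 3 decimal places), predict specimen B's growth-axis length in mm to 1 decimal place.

280.6 mm

Specimen A: true ring count = 446 − 8 + 17 = 455.
A: 479.9 mm over 455 years gives 479.9 / 455 ≈ 1.055 mm/yr.
For B, 1.055 mm/year × 266 years = 280.6 mm.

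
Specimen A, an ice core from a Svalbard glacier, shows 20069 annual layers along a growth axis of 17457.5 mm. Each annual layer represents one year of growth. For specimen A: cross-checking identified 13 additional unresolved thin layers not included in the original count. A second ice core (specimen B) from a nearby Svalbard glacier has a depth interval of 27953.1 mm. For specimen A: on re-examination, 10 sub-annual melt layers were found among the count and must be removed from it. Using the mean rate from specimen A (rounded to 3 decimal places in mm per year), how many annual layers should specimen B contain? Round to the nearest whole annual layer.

Specimen A: adjusted count: 20069 − 10 + 13 = 20072 annual layers.
A: 17457.5 mm over 20072 years gives 17457.5 / 20072 ≈ 0.870 mm per year.
Specimen B: 27953.1 mm / 0.870 mm per year = 32130.00 years ≈ 32130 annual layers.

32130 annual layers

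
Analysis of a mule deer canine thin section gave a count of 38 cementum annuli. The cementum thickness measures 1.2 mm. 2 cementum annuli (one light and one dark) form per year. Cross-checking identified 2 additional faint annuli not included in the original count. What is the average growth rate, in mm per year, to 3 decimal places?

0.060 mm per year

After corrections the count is 38 + 2 = 40 cementum annuli.
40 cementum annuli at 2 per year is 40 / 2 = 20 years.
1.2 mm over 20 years gives 1.2 / 20 ≈ 0.060 mm per year.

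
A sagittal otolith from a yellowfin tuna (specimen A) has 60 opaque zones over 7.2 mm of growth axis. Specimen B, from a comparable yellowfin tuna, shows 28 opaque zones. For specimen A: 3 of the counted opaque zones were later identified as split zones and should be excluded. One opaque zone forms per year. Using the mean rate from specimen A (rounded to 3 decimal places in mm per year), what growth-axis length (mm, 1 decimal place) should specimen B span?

3.5 mm

Specimen A: after corrections the count is 60 − 3 = 57 opaque zones.
A: 7.2 mm over 57 years gives 7.2 / 57 ≈ 0.126 mm/year.
B's length ≈ 0.126 × 28 = 3.5 mm.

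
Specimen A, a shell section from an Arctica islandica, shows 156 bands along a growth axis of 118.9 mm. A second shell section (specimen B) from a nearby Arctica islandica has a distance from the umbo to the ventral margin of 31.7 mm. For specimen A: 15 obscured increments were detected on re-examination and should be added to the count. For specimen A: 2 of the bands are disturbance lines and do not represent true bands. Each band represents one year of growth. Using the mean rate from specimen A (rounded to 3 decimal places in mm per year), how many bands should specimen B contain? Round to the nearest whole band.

Specimen A: after corrections the count is 156 − 2 + 15 = 169 bands.
A: 118.9 mm over 169 years gives 118.9 / 169 ≈ 0.704 mm per year.
B spans 31.7 / 0.704 = 45.03 years ≈ 45 bands.

45 bands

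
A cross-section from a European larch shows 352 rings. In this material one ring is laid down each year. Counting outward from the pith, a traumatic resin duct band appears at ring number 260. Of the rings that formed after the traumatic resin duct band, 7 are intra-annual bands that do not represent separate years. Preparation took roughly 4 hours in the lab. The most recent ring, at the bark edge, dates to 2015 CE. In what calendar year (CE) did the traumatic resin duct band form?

The traumatic resin duct band sits at ring 260 from the pith, so 352 − 260 = 92 rings formed after it.
92 − 7 false = 85 true rings after the traumatic resin duct band.
Counting back 85 years from 2015 CE places the traumatic resin duct band in 2015 − 85 = 1930 CE.

1930 CE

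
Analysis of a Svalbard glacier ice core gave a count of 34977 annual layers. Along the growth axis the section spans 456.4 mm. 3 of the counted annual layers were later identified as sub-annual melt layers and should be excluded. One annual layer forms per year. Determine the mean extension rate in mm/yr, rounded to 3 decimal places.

Correcting the raw count gives 34977 − 3 = 34974 true annual layers.
456.4 mm over 34974 years gives 456.4 / 34974 ≈ 0.013 mm/yr.

0.013 mm/yr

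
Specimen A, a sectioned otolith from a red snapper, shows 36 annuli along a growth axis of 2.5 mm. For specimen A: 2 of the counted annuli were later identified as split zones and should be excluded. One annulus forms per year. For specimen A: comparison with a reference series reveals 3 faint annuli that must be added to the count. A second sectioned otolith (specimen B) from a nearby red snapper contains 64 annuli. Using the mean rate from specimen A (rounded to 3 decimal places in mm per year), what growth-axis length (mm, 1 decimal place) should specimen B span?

Specimen A: after corrections the count is 36 − 2 + 3 = 37 annuli.
A: Mean rate = 2.5 mm / 37 years ≈ 0.068 mm/year.
For B, 0.068 mm/year × 64 years = 4.4 mm.

4.4 mm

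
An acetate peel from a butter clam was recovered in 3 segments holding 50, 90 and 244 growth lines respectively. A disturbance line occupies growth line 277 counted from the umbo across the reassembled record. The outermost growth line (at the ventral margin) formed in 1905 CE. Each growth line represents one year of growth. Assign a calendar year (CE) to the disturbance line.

Total growth lines = 50 + 90 + 244 = 384.
384 − 277 = 107 growth lines lie beyond the disturbance line toward the ventral margin.
The growth line at the ventral margin is 1905 CE, so the disturbance line dates to 1905 − 107 = 1798 CE.

1798 CE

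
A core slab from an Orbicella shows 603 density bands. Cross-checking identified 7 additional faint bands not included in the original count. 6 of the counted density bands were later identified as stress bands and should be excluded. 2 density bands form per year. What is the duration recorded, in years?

True density band count = 603 − 6 + 7 = 604.
604 density bands at 2 per year is 604 / 2 = 302 years.

302 yr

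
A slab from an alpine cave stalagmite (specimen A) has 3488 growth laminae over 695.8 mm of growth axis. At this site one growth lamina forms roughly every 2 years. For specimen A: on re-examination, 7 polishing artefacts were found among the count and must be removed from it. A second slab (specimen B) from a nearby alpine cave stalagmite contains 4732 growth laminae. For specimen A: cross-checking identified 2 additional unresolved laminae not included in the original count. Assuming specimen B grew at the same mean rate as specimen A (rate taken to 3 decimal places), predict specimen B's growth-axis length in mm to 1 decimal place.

946.4 mm

Specimen A: correcting the raw count gives 3488 − 7 + 2 = 3483 true growth laminae.
Specimen A: multiplying by 2 years per growth lamina: 3483 × 2 = 6966 years.
A: Mean rate = 695.8 mm / 6966 years ≈ 0.100 mm/yr.
Specimen B: multiplying by 2 years per growth lamina: 4732 × 2 = 9464 years. Length of B = 0.100 × 9464 = 946.4 mm.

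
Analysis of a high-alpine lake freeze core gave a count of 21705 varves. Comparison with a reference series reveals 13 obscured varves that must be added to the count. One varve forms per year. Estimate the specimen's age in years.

After corrections the count is 21705 + 13 = 21718 varves.
With a one-to-one varve periodicity this is 21718 years.

21718 years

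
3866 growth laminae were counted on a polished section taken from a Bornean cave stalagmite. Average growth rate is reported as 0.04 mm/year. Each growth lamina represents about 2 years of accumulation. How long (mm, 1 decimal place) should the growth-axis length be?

309.3 mm

At 2 years per growth lamina, 3866 × 2 = 7732 years.
Length ≈ 0.04 × 7732 = 309.3 mm.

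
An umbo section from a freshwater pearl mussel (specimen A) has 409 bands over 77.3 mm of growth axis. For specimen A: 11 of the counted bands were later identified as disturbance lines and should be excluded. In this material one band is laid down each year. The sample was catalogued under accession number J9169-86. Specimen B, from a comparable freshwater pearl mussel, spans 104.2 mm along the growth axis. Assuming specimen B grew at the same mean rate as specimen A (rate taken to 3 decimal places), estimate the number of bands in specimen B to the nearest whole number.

537 bands

Specimen A: true band count = 409 − 11 = 398.
A: 77.3 mm over 398 years gives 77.3 / 398 ≈ 0.194 mm per year.
Specimen B: 104.2 mm / 0.194 mm per year = 537.11 years ≈ 537 bands.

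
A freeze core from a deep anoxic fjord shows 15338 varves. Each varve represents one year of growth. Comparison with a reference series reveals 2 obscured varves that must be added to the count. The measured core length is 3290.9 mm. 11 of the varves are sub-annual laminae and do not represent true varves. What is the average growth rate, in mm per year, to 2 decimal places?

Adjusted count: 15338 − 11 + 2 = 15329 varves.
Extension rate ≈ 3290.9 / 15329 = 0.21 mm per year.

0.21 mm per year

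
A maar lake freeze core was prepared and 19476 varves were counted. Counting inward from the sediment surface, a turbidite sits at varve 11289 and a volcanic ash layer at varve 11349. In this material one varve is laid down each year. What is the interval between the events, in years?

11349 − 11289 = 60 varves lie between the two events.
That is 60 years at one varve per year.

60 years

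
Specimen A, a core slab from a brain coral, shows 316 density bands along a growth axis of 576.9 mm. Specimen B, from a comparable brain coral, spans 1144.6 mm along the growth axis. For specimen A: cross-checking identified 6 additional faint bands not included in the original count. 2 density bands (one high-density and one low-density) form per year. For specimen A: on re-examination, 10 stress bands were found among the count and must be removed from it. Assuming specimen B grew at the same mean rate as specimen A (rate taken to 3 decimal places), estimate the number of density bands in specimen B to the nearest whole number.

Specimen A: correcting the raw count gives 316 − 10 + 6 = 312 true density bands.
Specimen A: with 2 density bands per year, 312 / 2 = 156 years.
A: 576.9 mm over 156 years gives 576.9 / 156 ≈ 3.698 mm per year.
For B, 1144.6 / 3.698 = 309.52 years; at 2 density bands per year that is 309.52 × 2 ≈ 619 density bands.

619 density bands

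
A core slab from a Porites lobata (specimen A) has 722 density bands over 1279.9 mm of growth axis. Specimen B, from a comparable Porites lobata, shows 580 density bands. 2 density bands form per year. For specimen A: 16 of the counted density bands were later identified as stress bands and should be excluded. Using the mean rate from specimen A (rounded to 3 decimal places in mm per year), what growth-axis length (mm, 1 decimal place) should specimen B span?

1051.5 mm

Specimen A: adjusted count: 722 − 16 = 706 density bands.
Specimen A: dividing by 2 density bands per year: 706 / 2 = 353 years.
A: Extension rate ≈ 1279.9 / 353 = 3.626 mm/yr.
Specimen B: 580 density bands at 2 per year is 580 / 2 = 290 years. B's length ≈ 3.626 × 290 = 1051.5 mm.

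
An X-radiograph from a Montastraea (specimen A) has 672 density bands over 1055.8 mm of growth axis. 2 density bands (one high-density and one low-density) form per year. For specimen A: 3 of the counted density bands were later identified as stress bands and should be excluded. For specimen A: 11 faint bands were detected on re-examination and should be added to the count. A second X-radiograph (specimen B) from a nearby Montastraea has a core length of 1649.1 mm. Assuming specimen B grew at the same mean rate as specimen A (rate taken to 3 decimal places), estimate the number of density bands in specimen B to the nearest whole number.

Specimen A: after corrections the count is 672 − 3 + 11 = 680 density bands.
Specimen A: with 2 density bands per year, 680 / 2 = 340 years.
A: Extension rate ≈ 1055.8 / 340 = 3.105 mm/year.
Specimen B: 1649.1 mm / 3.105 mm per year = 531.11 years; at 2 density bands per year that is 531.11 × 2 ≈ 1062 density bands.

1062 density bands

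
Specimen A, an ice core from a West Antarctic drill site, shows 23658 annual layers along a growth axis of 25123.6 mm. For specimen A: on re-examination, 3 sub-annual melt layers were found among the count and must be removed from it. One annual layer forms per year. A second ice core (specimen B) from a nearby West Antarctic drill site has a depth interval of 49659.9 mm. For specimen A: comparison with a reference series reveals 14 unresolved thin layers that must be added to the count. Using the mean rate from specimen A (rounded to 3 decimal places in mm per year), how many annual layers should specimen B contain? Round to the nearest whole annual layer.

Specimen A: true annual layer count = 23658 − 3 + 14 = 23669.
A: Extension rate ≈ 25123.6 / 23669 = 1.061 mm/yr.
For B, 49659.9 / 1.061 = 46804.81 years ≈ 46805 annual layers.

46805 annual layers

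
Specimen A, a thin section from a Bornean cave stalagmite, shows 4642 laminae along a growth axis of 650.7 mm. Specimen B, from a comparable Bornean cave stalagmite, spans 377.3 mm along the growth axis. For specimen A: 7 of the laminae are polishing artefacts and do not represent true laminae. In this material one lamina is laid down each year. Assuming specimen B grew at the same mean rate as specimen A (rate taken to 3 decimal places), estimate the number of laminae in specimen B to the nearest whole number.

Specimen A: correcting the raw count gives 4642 − 7 = 4635 true laminae.
A: 650.7 mm over 4635 years gives 650.7 / 4635 ≈ 0.140 mm/yr.
B spans 377.3 / 0.140 = 2695.00 years ≈ 2695 laminae.

2695 laminae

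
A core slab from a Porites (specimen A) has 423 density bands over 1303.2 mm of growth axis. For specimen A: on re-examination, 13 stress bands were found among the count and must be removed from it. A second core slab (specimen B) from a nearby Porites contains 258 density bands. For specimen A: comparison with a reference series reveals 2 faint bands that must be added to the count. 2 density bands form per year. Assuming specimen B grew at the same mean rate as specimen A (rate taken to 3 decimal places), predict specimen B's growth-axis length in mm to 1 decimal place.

Specimen A: correcting the raw count gives 423 − 13 + 2 = 412 true density bands.
Specimen A: dividing by 2 density bands per year: 412 / 2 = 206 years.
A: Extension rate ≈ 1303.2 / 206 = 6.326 mm per year.
Specimen B: dividing by 2 density bands per year: 258 / 2 = 129 years. For B, 6.326 mm/year × 129 years = 816.1 mm.

816.1 mm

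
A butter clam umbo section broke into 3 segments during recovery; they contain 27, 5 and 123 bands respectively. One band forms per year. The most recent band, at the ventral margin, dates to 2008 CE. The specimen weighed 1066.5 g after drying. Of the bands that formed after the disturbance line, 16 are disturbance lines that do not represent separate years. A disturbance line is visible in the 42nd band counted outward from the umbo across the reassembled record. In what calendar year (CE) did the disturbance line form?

Total bands = 27 + 5 + 123 = 155.
155 − 42 = 113 bands lie beyond the disturbance line toward the ventral margin.
113 − 16 false = 97 true bands after the disturbance line.
The band at the ventral margin is 2008 CE, so the disturbance line dates to 2008 − 97 = 1911 CE.

1911 CE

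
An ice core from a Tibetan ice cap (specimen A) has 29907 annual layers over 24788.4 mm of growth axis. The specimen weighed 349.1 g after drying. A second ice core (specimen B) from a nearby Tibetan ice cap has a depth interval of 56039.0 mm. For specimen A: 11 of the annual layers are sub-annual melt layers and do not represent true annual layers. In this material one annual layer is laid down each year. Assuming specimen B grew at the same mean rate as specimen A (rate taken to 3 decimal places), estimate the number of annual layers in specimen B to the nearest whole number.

67598 annual layers

Specimen A: correcting the raw count gives 29907 − 11 = 29896 true annual layers.
A: Extension rate ≈ 24788.4 / 29896 = 0.829 mm/year.
For B, 56039.0 / 0.829 = 67598.31 years ≈ 67598 annual layers.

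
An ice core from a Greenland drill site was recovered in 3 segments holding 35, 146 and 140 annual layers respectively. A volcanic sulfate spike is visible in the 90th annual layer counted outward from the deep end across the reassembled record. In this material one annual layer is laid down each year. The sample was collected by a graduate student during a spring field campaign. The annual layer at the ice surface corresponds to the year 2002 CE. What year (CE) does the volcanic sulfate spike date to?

1771 CE

Total annual layers = 35 + 146 + 140 = 321.
The volcanic sulfate spike sits at annual layer 90 from the deep end, so 321 − 90 = 231 annual layers formed after it.
The annual layer at the ice surface is 2002 CE, so the volcanic sulfate spike dates to 2002 − 231 = 1771 CE.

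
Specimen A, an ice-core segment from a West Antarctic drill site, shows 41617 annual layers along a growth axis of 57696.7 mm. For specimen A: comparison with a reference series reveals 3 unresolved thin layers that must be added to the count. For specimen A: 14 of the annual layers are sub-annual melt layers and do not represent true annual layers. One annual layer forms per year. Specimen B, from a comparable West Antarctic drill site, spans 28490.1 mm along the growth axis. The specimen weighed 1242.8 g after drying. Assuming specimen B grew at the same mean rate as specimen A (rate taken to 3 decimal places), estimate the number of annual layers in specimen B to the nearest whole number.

Specimen A: adjusted count: 41617 − 14 + 3 = 41606 annual layers.
A: Extension rate ≈ 57696.7 / 41606 = 1.387 mm per year.
For B, 28490.1 / 1.387 = 20540.81 years ≈ 20541 annual layers.

20541 annual layers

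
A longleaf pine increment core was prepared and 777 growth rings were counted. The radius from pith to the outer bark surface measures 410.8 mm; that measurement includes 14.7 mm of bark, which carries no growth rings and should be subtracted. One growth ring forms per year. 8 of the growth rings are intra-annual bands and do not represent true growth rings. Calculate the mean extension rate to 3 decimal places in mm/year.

0.515 mm/year

Adjusted count: 777 − 8 = 769 growth rings.
Net length = 410.8 − 14.7 = 396.1 mm.
396.1 mm over 769 years gives 396.1 / 769 ≈ 0.515 mm/year.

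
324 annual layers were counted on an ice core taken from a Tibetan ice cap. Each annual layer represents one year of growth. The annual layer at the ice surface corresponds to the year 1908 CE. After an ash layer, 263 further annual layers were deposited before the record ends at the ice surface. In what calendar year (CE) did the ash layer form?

1645 CE

There are 263 annual layers younger than the ash layer.
1908 − 263 = 1645 CE.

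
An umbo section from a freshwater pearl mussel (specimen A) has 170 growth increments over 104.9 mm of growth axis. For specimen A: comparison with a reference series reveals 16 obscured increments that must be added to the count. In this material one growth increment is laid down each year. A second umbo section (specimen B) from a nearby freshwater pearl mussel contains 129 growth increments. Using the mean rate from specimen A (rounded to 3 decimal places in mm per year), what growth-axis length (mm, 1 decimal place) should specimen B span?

Specimen A: true growth increment count = 170 + 16 = 186.
A: Mean rate = 104.9 mm / 186 years ≈ 0.564 mm per year.
B's length ≈ 0.564 × 129 = 72.8 mm.

72.8 mm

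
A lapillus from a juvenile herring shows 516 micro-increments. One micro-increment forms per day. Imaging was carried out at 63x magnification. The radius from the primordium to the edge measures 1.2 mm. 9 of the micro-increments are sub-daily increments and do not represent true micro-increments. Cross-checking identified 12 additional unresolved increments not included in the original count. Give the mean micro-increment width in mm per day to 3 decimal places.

True micro-increment count = 516 − 9 + 12 = 519.
1.2 mm over 519 days gives 1.2 / 519 ≈ 0.002 mm per day.

0.002 mm per day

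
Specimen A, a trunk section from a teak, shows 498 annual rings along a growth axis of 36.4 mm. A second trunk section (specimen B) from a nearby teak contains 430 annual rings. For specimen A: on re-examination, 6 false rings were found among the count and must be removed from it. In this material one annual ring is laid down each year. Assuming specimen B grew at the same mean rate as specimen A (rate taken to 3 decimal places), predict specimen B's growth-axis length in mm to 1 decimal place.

31.8 mm

Specimen A: after corrections the count is 498 − 6 = 492 annual rings.
A: 36.4 mm over 492 years gives 36.4 / 492 ≈ 0.074 mm/yr.
Length of B = 0.074 × 430 = 31.8 mm.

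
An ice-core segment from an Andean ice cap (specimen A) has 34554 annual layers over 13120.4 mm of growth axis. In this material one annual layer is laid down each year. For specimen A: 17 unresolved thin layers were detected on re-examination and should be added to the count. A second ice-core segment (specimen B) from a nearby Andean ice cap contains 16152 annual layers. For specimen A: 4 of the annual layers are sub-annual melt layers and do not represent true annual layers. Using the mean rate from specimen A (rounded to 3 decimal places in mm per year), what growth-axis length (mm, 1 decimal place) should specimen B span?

6137.8 mm

Specimen A: after corrections the count is 34554 − 4 + 17 = 34567 annual layers.
A: 13120.4 mm over 34567 years gives 13120.4 / 34567 ≈ 0.380 mm per year.
Length of B = 0.380 × 16152 = 6137.8 mm.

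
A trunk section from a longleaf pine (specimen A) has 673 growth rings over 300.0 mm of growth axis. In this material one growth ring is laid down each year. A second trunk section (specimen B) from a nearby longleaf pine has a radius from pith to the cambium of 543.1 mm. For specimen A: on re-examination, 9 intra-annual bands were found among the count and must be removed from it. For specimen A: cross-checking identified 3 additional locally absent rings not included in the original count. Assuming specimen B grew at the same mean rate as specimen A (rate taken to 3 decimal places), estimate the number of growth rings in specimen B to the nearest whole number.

1207 growth rings

Specimen A: adjusted count: 673 − 9 + 3 = 667 growth rings.
A: Mean rate = 300.0 mm / 667 years ≈ 0.450 mm/yr.
For B, 543.1 / 0.450 = 1206.89 years ≈ 1207 growth rings.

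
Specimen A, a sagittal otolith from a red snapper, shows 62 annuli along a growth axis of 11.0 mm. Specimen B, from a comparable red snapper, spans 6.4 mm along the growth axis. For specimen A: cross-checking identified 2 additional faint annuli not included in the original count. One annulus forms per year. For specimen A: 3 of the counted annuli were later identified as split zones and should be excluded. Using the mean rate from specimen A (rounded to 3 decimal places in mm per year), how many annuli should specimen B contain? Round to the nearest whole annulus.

Specimen A: after corrections the count is 62 − 3 + 2 = 61 annuli.
A: Mean rate = 11.0 mm / 61 years ≈ 0.180 mm per year.
Specimen B: 6.4 mm / 0.180 mm per year = 35.56 years ≈ 36 annuli.

36 annuli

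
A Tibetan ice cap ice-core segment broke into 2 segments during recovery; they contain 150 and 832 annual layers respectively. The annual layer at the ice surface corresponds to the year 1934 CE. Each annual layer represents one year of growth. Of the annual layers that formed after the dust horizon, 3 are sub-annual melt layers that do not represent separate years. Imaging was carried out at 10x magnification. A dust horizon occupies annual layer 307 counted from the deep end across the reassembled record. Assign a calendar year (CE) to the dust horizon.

1262 CE

Total annual layers = 150 + 832 = 982.
982 − 307 = 675 annual layers lie beyond the dust horizon toward the ice surface.
675 − 3 false = 672 true annual layers after the dust horizon.
1934 − 672 = 1262 CE.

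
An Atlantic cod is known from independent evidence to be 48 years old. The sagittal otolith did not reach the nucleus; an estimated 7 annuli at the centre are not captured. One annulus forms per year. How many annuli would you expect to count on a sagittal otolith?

41 annuli

Expected annuli over 48 years: 48.
Subtracting the 7 annuli not captured gives 48 − 7 = 41 annuli in the record.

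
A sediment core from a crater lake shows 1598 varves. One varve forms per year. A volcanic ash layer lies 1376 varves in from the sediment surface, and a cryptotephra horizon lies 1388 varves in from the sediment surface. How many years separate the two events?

1388 − 1376 = 12 varves lie between the two events.
One varve per year makes the interval 12 years.

12 years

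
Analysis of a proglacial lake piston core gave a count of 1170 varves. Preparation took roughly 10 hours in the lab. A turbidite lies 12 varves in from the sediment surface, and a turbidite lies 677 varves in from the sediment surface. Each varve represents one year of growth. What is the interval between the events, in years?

665 years

Separation: 677 − 12 = 665 varves.
That is 665 years at one varve per year.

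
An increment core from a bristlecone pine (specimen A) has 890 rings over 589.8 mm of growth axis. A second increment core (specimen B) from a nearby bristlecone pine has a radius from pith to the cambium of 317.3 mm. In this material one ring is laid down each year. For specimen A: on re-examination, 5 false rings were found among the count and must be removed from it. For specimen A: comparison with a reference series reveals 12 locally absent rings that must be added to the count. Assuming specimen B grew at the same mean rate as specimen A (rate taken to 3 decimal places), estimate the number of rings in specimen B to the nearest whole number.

Specimen A: true ring count = 890 − 5 + 12 = 897.
A: Mean rate = 589.8 mm / 897 years ≈ 0.658 mm per year.
For B, 317.3 / 0.658 = 482.22 years ≈ 482 rings.

482 rings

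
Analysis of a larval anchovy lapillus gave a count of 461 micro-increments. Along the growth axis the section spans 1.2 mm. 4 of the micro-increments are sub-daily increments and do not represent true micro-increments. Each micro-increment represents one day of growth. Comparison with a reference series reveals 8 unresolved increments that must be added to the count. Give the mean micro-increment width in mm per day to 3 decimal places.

Correcting the raw count gives 461 − 4 + 8 = 465 true micro-increments.
1.2 mm over 465 days gives 1.2 / 465 ≈ 0.003 mm per day.

0.003 mm per day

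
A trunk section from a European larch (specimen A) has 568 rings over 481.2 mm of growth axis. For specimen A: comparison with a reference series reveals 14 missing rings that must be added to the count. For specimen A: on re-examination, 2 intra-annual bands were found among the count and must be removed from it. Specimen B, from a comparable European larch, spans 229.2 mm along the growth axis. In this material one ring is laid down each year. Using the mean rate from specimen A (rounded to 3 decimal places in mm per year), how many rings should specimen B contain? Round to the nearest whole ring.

Specimen A: correcting the raw count gives 568 − 2 + 14 = 580 true rings.
A: 481.2 mm over 580 years gives 481.2 / 580 ≈ 0.830 mm per year.
Specimen B: 229.2 mm / 0.830 mm per year = 276.14 years ≈ 276 rings.

276 rings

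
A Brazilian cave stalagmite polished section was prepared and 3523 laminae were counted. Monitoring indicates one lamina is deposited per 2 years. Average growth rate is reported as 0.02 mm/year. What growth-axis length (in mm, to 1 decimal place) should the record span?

At 2 years per lamina, 3523 × 2 = 7046 years.
Length ≈ 0.02 × 7046 = 140.9 mm.

140.9 mm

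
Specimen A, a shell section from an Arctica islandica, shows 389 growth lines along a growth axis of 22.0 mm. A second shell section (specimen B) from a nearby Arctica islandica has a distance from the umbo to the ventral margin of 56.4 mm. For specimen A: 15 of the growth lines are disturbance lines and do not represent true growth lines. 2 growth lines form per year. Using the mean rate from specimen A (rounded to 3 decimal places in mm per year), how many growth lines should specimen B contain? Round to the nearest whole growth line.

956 growth lines

Specimen A: true growth line count = 389 − 15 = 374.
Specimen A: dividing by 2 growth lines per year: 374 / 2 = 187 years.
A: 22.0 mm over 187 years gives 22.0 / 187 ≈ 0.118 mm/year.
Specimen B: 56.4 mm / 0.118 mm per year = 477.97 years; at 2 growth lines per year that is 477.97 × 2 ≈ 956 growth lines.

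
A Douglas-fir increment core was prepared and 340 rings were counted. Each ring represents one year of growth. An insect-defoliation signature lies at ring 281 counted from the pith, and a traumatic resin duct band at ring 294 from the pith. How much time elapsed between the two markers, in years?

Separation: 294 − 281 = 13 rings.
That is 13 years at one ring per year.

13 years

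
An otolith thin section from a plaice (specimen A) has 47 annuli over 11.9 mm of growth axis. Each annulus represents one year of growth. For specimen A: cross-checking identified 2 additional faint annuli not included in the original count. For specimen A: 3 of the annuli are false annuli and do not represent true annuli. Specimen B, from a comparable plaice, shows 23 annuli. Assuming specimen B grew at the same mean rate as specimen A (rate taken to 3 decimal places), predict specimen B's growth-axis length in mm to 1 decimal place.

Specimen A: adjusted count: 47 − 3 + 2 = 46 annuli.
A: Mean rate = 11.9 mm / 46 years ≈ 0.259 mm per year.
For B, 0.259 mm/year × 23 years = 6.0 mm.

6.0 mm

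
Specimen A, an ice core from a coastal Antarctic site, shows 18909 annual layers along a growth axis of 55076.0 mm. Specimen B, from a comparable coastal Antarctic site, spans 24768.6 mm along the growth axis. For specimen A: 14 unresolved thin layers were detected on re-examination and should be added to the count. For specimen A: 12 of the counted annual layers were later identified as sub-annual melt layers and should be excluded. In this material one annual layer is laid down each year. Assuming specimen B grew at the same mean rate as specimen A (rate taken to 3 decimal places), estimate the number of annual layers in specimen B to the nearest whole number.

8506 annual layers

Specimen A: true annual layer count = 18909 − 12 + 14 = 18911.
A: Extension rate ≈ 55076.0 / 18911 = 2.912 mm/yr.
B spans 24768.6 / 2.912 = 8505.70 years ≈ 8506 annual layers.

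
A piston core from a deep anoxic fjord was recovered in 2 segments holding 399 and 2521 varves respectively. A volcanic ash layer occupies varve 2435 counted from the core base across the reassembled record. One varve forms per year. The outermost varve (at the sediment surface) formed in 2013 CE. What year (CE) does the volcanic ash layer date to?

1528 CE

Total varves = 399 + 2521 = 2920.
The volcanic ash layer sits at varve 2435 from the core base, so 2920 − 2435 = 485 varves formed after it.
The varve at the sediment surface is 2013 CE, so the volcanic ash layer dates to 2013 − 485 = 1528 CE.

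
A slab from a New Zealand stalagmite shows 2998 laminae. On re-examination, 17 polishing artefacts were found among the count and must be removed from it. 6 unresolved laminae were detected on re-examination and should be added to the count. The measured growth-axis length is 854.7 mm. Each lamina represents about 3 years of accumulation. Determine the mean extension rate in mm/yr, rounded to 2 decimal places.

0.10 mm/yr

Correcting the raw count gives 2998 − 17 + 6 = 2987 true laminae.
At 3 years per lamina, 2987 × 3 = 8961 years.
Extension rate ≈ 854.7 / 8961 = 0.10 mm/yr.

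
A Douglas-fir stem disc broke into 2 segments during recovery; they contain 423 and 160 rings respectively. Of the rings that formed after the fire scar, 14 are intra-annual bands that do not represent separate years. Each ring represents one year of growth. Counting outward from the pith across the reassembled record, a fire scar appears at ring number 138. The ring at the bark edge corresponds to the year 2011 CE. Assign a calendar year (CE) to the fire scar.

1580 CE

Total rings = 423 + 160 = 583.
Between ring 138 and the bark edge there are 583 − 138 = 445 rings.
445 − 14 false = 431 true rings after the fire scar.
Counting back 431 years from 2011 CE places the fire scar in 2011 − 431 = 1580 CE.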